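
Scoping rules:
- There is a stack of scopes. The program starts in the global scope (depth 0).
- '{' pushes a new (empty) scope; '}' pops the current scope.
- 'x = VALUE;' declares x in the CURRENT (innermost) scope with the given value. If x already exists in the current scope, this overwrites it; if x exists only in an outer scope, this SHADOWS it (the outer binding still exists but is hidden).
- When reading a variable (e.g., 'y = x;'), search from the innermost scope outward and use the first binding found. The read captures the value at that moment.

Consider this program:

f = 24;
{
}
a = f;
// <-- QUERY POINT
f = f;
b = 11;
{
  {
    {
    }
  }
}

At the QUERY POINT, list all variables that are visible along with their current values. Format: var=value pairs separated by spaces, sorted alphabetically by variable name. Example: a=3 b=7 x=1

Step 1: declare f=24 at depth 0
Step 2: enter scope (depth=1)
Step 3: exit scope (depth=0)
Step 4: declare a=(read f)=24 at depth 0
Visible at query point: a=24 f=24

Answer: a=24 f=24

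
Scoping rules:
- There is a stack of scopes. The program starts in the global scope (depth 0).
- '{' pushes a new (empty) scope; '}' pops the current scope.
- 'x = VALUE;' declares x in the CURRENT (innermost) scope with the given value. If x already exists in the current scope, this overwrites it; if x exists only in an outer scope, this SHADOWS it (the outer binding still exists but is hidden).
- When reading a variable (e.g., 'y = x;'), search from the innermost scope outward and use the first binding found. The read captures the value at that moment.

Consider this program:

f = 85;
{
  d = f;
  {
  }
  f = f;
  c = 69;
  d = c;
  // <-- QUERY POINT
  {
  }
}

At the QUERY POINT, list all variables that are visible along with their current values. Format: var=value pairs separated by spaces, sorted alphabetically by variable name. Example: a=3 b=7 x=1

Step 1: declare f=85 at depth 0
Step 2: enter scope (depth=1)
Step 3: declare d=(read f)=85 at depth 1
Step 4: enter scope (depth=2)
Step 5: exit scope (depth=1)
Step 6: declare f=(read f)=85 at depth 1
Step 7: declare c=69 at depth 1
Step 8: declare d=(read c)=69 at depth 1
Visible at query point: c=69 d=69 f=85

Answer: c=69 d=69 f=85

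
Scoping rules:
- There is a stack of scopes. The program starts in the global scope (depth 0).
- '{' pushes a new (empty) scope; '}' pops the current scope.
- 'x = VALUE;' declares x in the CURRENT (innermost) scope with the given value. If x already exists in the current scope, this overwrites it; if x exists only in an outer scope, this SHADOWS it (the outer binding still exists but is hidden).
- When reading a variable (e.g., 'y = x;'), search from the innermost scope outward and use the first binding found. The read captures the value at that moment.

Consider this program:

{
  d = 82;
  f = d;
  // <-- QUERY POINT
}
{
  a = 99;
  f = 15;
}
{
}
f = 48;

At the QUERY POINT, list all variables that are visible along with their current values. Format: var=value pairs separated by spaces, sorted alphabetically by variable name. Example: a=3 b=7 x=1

Step 1: enter scope (depth=1)
Step 2: declare d=82 at depth 1
Step 3: declare f=(read d)=82 at depth 1
Visible at query point: d=82 f=82

Answer: d=82 f=82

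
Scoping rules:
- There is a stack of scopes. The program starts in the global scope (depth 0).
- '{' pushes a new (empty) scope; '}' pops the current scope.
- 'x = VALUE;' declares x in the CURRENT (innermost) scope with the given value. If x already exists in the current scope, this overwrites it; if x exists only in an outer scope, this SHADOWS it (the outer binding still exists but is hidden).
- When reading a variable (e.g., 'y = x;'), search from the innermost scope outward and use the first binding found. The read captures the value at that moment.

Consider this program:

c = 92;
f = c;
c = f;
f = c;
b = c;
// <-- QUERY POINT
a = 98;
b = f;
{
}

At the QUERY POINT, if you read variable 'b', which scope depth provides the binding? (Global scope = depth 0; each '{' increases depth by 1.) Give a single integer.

Step 1: declare c=92 at depth 0
Step 2: declare f=(read c)=92 at depth 0
Step 3: declare c=(read f)=92 at depth 0
Step 4: declare f=(read c)=92 at depth 0
Step 5: declare b=(read c)=92 at depth 0
Visible at query point: b=92 c=92 f=92

Answer: 0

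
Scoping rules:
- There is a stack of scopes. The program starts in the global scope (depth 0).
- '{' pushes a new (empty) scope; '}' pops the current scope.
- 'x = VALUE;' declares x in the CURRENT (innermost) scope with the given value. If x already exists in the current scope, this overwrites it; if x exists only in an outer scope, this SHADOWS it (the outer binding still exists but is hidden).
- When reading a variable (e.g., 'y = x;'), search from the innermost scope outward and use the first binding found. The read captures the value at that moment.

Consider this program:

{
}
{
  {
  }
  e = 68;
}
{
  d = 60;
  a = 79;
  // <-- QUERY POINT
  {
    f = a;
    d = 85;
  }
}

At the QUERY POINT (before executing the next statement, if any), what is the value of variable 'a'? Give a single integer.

Step 1: enter scope (depth=1)
Step 2: exit scope (depth=0)
Step 3: enter scope (depth=1)
Step 4: enter scope (depth=2)
Step 5: exit scope (depth=1)
Step 6: declare e=68 at depth 1
Step 7: exit scope (depth=0)
Step 8: enter scope (depth=1)
Step 9: declare d=60 at depth 1
Step 10: declare a=79 at depth 1
Visible at query point: a=79 d=60

Answer: 79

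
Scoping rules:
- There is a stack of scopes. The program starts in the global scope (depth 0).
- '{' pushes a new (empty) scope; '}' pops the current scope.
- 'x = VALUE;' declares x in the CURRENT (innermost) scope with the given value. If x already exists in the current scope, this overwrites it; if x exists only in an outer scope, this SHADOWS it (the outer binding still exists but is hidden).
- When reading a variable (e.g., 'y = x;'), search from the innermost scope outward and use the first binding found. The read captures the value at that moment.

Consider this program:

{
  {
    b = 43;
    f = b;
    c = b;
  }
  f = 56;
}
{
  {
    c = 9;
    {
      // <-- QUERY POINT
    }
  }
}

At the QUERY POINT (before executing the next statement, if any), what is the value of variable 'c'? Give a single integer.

Step 1: enter scope (depth=1)
Step 2: enter scope (depth=2)
Step 3: declare b=43 at depth 2
Step 4: declare f=(read b)=43 at depth 2
Step 5: declare c=(read b)=43 at depth 2
Step 6: exit scope (depth=1)
Step 7: declare f=56 at depth 1
Step 8: exit scope (depth=0)
Step 9: enter scope (depth=1)
Step 10: enter scope (depth=2)
Step 11: declare c=9 at depth 2
Step 12: enter scope (depth=3)
Visible at query point: c=9

Answer: 9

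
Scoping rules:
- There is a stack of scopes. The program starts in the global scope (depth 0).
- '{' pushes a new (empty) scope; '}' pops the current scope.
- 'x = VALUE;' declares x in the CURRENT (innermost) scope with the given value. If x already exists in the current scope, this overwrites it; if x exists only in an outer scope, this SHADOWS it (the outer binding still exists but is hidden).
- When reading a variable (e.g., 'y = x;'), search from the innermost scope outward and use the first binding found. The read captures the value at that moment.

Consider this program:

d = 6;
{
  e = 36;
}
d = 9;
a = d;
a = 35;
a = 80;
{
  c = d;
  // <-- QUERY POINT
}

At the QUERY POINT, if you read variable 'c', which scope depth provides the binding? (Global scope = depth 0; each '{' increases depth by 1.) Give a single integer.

Step 1: declare d=6 at depth 0
Step 2: enter scope (depth=1)
Step 3: declare e=36 at depth 1
Step 4: exit scope (depth=0)
Step 5: declare d=9 at depth 0
Step 6: declare a=(read d)=9 at depth 0
Step 7: declare a=35 at depth 0
Step 8: declare a=80 at depth 0
Step 9: enter scope (depth=1)
Step 10: declare c=(read d)=9 at depth 1
Visible at query point: a=80 c=9 d=9

Answer: 1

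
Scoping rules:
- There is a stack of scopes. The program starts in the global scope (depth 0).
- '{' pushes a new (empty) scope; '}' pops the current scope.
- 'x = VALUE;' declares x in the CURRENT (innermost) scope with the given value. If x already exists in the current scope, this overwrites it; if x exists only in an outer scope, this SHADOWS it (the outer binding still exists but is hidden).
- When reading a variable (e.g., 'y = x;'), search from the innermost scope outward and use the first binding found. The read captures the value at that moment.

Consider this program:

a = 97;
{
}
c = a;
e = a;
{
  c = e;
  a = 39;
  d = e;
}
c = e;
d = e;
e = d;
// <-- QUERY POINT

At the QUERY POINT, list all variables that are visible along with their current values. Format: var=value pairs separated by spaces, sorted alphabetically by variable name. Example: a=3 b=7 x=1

Step 1: declare a=97 at depth 0
Step 2: enter scope (depth=1)
Step 3: exit scope (depth=0)
Step 4: declare c=(read a)=97 at depth 0
Step 5: declare e=(read a)=97 at depth 0
Step 6: enter scope (depth=1)
Step 7: declare c=(read e)=97 at depth 1
Step 8: declare a=39 at depth 1
Step 9: declare d=(read e)=97 at depth 1
Step 10: exit scope (depth=0)
Step 11: declare c=(read e)=97 at depth 0
Step 12: declare d=(read e)=97 at depth 0
Step 13: declare e=(read d)=97 at depth 0
Visible at query point: a=97 c=97 d=97 e=97

Answer: a=97 c=97 d=97 e=97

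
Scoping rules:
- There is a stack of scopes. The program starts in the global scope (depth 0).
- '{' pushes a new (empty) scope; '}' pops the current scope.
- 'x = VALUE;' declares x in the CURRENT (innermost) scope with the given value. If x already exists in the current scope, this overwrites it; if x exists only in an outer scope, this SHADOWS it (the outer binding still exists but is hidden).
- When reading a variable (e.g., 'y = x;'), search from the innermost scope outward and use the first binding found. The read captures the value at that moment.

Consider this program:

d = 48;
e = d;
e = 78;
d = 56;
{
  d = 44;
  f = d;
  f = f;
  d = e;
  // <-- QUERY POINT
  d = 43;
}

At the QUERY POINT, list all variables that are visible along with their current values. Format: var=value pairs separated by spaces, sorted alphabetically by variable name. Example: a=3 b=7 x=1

Step 1: declare d=48 at depth 0
Step 2: declare e=(read d)=48 at depth 0
Step 3: declare e=78 at depth 0
Step 4: declare d=56 at depth 0
Step 5: enter scope (depth=1)
Step 6: declare d=44 at depth 1
Step 7: declare f=(read d)=44 at depth 1
Step 8: declare f=(read f)=44 at depth 1
Step 9: declare d=(read e)=78 at depth 1
Visible at query point: d=78 e=78 f=44

Answer: d=78 e=78 f=44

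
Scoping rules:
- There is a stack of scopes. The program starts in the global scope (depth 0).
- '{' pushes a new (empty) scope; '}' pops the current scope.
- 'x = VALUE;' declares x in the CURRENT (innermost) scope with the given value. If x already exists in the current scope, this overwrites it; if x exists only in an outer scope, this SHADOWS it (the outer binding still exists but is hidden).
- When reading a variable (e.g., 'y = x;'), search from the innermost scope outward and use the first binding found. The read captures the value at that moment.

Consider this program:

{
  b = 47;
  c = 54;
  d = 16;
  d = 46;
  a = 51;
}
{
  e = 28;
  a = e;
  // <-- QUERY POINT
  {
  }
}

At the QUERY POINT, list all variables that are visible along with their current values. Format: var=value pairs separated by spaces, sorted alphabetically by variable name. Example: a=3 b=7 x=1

Answer: a=28 e=28

Derivation:
Step 1: enter scope (depth=1)
Step 2: declare b=47 at depth 1
Step 3: declare c=54 at depth 1
Step 4: declare d=16 at depth 1
Step 5: declare d=46 at depth 1
Step 6: declare a=51 at depth 1
Step 7: exit scope (depth=0)
Step 8: enter scope (depth=1)
Step 9: declare e=28 at depth 1
Step 10: declare a=(read e)=28 at depth 1
Visible at query point: a=28 e=28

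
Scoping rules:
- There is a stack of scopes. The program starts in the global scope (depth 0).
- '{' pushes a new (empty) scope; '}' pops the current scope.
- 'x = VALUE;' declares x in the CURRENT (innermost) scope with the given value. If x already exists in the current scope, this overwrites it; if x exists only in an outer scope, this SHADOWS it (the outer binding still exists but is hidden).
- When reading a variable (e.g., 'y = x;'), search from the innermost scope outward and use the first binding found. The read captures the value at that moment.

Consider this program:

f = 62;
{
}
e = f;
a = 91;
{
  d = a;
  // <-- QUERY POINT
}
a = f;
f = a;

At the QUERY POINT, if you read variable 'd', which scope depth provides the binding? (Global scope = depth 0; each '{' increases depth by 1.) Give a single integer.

Answer: 1

Derivation:
Step 1: declare f=62 at depth 0
Step 2: enter scope (depth=1)
Step 3: exit scope (depth=0)
Step 4: declare e=(read f)=62 at depth 0
Step 5: declare a=91 at depth 0
Step 6: enter scope (depth=1)
Step 7: declare d=(read a)=91 at depth 1
Visible at query point: a=91 d=91 e=62 f=62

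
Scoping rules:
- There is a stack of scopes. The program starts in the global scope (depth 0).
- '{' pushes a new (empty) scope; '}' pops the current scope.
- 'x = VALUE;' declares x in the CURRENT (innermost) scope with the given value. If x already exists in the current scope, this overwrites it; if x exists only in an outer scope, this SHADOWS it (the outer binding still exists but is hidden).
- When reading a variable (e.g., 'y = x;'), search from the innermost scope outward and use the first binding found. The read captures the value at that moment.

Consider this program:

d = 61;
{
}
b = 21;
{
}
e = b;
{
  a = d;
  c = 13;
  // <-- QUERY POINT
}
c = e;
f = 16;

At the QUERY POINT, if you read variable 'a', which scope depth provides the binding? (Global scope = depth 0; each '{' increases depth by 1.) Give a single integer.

Answer: 1

Derivation:
Step 1: declare d=61 at depth 0
Step 2: enter scope (depth=1)
Step 3: exit scope (depth=0)
Step 4: declare b=21 at depth 0
Step 5: enter scope (depth=1)
Step 6: exit scope (depth=0)
Step 7: declare e=(read b)=21 at depth 0
Step 8: enter scope (depth=1)
Step 9: declare a=(read d)=61 at depth 1
Step 10: declare c=13 at depth 1
Visible at query point: a=61 b=21 c=13 d=61 e=21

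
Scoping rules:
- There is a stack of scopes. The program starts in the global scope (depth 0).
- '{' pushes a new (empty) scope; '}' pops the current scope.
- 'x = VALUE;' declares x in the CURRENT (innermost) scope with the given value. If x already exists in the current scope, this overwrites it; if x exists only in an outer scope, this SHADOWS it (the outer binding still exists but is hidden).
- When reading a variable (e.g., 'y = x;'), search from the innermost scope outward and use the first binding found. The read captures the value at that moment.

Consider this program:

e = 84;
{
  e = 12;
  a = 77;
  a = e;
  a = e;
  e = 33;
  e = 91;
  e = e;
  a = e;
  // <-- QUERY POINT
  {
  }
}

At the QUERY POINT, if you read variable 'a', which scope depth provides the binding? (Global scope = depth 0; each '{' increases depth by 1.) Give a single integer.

Step 1: declare e=84 at depth 0
Step 2: enter scope (depth=1)
Step 3: declare e=12 at depth 1
Step 4: declare a=77 at depth 1
Step 5: declare a=(read e)=12 at depth 1
Step 6: declare a=(read e)=12 at depth 1
Step 7: declare e=33 at depth 1
Step 8: declare e=91 at depth 1
Step 9: declare e=(read e)=91 at depth 1
Step 10: declare a=(read e)=91 at depth 1
Visible at query point: a=91 e=91

Answer: 1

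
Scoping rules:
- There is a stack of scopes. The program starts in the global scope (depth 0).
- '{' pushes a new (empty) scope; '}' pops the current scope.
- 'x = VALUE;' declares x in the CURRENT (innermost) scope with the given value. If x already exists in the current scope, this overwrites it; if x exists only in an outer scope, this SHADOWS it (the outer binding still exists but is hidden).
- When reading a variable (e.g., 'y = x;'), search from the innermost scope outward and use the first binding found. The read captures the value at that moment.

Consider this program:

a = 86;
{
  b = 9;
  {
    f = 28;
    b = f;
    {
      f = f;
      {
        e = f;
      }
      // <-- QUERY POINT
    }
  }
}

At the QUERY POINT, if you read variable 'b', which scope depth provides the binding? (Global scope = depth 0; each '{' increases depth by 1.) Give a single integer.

Answer: 2

Derivation:
Step 1: declare a=86 at depth 0
Step 2: enter scope (depth=1)
Step 3: declare b=9 at depth 1
Step 4: enter scope (depth=2)
Step 5: declare f=28 at depth 2
Step 6: declare b=(read f)=28 at depth 2
Step 7: enter scope (depth=3)
Step 8: declare f=(read f)=28 at depth 3
Step 9: enter scope (depth=4)
Step 10: declare e=(read f)=28 at depth 4
Step 11: exit scope (depth=3)
Visible at query point: a=86 b=28 f=28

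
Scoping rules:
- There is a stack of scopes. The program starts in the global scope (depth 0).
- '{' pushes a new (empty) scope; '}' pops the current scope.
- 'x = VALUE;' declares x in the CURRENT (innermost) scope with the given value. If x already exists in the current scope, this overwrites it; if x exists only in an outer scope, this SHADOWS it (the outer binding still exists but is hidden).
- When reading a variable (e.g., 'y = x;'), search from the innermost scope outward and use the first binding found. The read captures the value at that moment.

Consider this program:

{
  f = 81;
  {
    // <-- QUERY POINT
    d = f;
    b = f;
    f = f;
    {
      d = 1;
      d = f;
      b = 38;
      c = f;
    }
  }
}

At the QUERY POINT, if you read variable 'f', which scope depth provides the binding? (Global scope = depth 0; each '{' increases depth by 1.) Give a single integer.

Answer: 1

Derivation:
Step 1: enter scope (depth=1)
Step 2: declare f=81 at depth 1
Step 3: enter scope (depth=2)
Visible at query point: f=81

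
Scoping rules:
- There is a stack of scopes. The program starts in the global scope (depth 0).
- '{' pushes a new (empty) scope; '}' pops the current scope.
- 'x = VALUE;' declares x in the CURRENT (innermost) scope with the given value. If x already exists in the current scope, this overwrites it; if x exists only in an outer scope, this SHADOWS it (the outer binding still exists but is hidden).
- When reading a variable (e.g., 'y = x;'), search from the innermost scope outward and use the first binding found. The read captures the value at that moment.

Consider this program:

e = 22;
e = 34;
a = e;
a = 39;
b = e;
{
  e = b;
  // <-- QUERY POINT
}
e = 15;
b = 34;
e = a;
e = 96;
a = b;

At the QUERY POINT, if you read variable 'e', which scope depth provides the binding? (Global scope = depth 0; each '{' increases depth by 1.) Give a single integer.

Step 1: declare e=22 at depth 0
Step 2: declare e=34 at depth 0
Step 3: declare a=(read e)=34 at depth 0
Step 4: declare a=39 at depth 0
Step 5: declare b=(read e)=34 at depth 0
Step 6: enter scope (depth=1)
Step 7: declare e=(read b)=34 at depth 1
Visible at query point: a=39 b=34 e=34

Answer: 1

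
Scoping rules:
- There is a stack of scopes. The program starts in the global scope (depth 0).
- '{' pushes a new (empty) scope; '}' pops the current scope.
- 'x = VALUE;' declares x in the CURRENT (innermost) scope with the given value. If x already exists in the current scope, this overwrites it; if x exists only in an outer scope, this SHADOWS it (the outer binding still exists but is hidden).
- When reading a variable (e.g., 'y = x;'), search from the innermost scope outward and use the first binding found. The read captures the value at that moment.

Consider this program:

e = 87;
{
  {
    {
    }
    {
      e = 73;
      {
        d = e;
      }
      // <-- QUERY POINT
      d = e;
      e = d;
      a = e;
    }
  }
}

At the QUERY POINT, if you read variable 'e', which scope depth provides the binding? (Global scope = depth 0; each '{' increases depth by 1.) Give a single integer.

Answer: 3

Derivation:
Step 1: declare e=87 at depth 0
Step 2: enter scope (depth=1)
Step 3: enter scope (depth=2)
Step 4: enter scope (depth=3)
Step 5: exit scope (depth=2)
Step 6: enter scope (depth=3)
Step 7: declare e=73 at depth 3
Step 8: enter scope (depth=4)
Step 9: declare d=(read e)=73 at depth 4
Step 10: exit scope (depth=3)
Visible at query point: e=73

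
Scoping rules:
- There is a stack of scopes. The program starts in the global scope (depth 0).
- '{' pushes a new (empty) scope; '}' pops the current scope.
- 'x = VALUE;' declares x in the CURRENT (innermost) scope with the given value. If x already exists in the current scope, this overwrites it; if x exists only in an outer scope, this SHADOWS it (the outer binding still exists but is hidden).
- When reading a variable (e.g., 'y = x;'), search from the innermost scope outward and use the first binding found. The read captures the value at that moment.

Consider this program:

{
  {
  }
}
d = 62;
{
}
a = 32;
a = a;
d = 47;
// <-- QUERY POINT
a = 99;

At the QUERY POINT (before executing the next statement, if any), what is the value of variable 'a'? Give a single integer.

Step 1: enter scope (depth=1)
Step 2: enter scope (depth=2)
Step 3: exit scope (depth=1)
Step 4: exit scope (depth=0)
Step 5: declare d=62 at depth 0
Step 6: enter scope (depth=1)
Step 7: exit scope (depth=0)
Step 8: declare a=32 at depth 0
Step 9: declare a=(read a)=32 at depth 0
Step 10: declare d=47 at depth 0
Visible at query point: a=32 d=47

Answer: 32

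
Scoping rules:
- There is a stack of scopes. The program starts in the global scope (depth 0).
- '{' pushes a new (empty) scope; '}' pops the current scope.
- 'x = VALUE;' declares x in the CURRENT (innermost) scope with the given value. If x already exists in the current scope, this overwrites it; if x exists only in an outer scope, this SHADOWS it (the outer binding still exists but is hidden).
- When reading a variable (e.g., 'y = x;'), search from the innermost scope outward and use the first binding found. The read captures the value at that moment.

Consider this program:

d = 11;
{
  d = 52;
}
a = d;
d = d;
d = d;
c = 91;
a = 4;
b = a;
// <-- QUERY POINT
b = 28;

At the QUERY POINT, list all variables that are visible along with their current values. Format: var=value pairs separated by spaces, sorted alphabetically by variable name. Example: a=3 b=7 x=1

Answer: a=4 b=4 c=91 d=11

Derivation:
Step 1: declare d=11 at depth 0
Step 2: enter scope (depth=1)
Step 3: declare d=52 at depth 1
Step 4: exit scope (depth=0)
Step 5: declare a=(read d)=11 at depth 0
Step 6: declare d=(read d)=11 at depth 0
Step 7: declare d=(read d)=11 at depth 0
Step 8: declare c=91 at depth 0
Step 9: declare a=4 at depth 0
Step 10: declare b=(read a)=4 at depth 0
Visible at query point: a=4 b=4 c=91 d=11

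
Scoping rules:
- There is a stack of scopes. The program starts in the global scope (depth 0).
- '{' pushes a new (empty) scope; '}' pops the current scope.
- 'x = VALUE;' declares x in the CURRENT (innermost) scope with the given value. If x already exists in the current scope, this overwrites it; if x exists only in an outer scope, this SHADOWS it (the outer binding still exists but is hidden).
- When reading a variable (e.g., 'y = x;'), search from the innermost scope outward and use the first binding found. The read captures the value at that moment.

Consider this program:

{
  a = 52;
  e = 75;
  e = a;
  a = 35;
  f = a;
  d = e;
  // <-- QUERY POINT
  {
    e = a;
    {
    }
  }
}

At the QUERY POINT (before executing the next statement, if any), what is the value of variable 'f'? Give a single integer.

Answer: 35

Derivation:
Step 1: enter scope (depth=1)
Step 2: declare a=52 at depth 1
Step 3: declare e=75 at depth 1
Step 4: declare e=(read a)=52 at depth 1
Step 5: declare a=35 at depth 1
Step 6: declare f=(read a)=35 at depth 1
Step 7: declare d=(read e)=52 at depth 1
Visible at query point: a=35 d=52 e=52 f=35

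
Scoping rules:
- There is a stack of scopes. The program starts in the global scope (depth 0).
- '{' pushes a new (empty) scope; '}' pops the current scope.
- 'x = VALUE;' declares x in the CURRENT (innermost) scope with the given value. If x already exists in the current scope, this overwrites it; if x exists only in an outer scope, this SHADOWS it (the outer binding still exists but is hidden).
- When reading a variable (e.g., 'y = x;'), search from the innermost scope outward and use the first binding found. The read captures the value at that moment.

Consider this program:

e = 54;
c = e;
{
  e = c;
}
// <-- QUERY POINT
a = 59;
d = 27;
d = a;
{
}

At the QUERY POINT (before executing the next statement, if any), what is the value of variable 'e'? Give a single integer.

Answer: 54

Derivation:
Step 1: declare e=54 at depth 0
Step 2: declare c=(read e)=54 at depth 0
Step 3: enter scope (depth=1)
Step 4: declare e=(read c)=54 at depth 1
Step 5: exit scope (depth=0)
Visible at query point: c=54 e=54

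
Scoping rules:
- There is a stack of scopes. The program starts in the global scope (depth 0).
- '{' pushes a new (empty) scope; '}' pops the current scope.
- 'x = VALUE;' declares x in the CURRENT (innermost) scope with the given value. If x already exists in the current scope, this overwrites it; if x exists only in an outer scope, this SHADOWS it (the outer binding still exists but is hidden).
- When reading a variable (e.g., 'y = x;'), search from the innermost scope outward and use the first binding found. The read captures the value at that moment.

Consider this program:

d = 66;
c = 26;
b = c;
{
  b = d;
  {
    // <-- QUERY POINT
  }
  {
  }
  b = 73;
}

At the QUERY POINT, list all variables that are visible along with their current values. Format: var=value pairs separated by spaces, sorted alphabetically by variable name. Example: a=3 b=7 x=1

Step 1: declare d=66 at depth 0
Step 2: declare c=26 at depth 0
Step 3: declare b=(read c)=26 at depth 0
Step 4: enter scope (depth=1)
Step 5: declare b=(read d)=66 at depth 1
Step 6: enter scope (depth=2)
Visible at query point: b=66 c=26 d=66

Answer: b=66 c=26 d=66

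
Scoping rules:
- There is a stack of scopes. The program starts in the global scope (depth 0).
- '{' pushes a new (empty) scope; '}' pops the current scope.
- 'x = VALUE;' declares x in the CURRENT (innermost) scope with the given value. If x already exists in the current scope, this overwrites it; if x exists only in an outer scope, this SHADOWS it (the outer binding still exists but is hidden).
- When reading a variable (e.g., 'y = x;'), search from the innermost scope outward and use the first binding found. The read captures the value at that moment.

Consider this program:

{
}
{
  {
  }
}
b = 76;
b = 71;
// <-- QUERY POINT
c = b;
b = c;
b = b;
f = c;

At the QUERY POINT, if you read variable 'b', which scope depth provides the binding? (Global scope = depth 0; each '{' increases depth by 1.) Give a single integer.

Step 1: enter scope (depth=1)
Step 2: exit scope (depth=0)
Step 3: enter scope (depth=1)
Step 4: enter scope (depth=2)
Step 5: exit scope (depth=1)
Step 6: exit scope (depth=0)
Step 7: declare b=76 at depth 0
Step 8: declare b=71 at depth 0
Visible at query point: b=71

Answer: 0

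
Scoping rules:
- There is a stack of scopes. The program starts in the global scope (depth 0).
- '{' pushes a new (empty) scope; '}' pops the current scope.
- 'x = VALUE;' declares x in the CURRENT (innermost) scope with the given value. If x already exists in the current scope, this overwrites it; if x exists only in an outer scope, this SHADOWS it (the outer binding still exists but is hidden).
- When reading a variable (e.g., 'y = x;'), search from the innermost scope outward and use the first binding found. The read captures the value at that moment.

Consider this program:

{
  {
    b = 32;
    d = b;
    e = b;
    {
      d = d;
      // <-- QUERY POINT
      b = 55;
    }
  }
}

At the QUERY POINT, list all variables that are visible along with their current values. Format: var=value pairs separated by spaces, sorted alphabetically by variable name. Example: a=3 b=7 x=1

Step 1: enter scope (depth=1)
Step 2: enter scope (depth=2)
Step 3: declare b=32 at depth 2
Step 4: declare d=(read b)=32 at depth 2
Step 5: declare e=(read b)=32 at depth 2
Step 6: enter scope (depth=3)
Step 7: declare d=(read d)=32 at depth 3
Visible at query point: b=32 d=32 e=32

Answer: b=32 d=32 e=32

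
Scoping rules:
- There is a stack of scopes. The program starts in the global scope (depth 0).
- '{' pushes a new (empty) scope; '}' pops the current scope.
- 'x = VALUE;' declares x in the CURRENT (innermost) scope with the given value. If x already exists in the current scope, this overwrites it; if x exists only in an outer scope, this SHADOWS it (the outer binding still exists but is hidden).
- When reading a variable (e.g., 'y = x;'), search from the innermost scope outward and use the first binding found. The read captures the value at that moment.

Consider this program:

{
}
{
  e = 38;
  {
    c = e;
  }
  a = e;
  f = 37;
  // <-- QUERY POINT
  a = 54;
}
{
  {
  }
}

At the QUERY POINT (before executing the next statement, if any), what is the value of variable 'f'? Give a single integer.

Answer: 37

Derivation:
Step 1: enter scope (depth=1)
Step 2: exit scope (depth=0)
Step 3: enter scope (depth=1)
Step 4: declare e=38 at depth 1
Step 5: enter scope (depth=2)
Step 6: declare c=(read e)=38 at depth 2
Step 7: exit scope (depth=1)
Step 8: declare a=(read e)=38 at depth 1
Step 9: declare f=37 at depth 1
Visible at query point: a=38 e=38 f=37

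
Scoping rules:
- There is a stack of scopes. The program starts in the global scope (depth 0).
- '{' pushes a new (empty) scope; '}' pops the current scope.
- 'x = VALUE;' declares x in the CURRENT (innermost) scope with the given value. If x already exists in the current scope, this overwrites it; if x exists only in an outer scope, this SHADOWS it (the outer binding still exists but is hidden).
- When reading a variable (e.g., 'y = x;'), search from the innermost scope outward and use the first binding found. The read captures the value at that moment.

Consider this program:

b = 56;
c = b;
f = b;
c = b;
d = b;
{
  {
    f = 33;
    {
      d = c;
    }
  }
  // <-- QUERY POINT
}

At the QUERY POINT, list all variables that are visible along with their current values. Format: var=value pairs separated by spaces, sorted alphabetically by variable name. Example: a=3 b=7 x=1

Step 1: declare b=56 at depth 0
Step 2: declare c=(read b)=56 at depth 0
Step 3: declare f=(read b)=56 at depth 0
Step 4: declare c=(read b)=56 at depth 0
Step 5: declare d=(read b)=56 at depth 0
Step 6: enter scope (depth=1)
Step 7: enter scope (depth=2)
Step 8: declare f=33 at depth 2
Step 9: enter scope (depth=3)
Step 10: declare d=(read c)=56 at depth 3
Step 11: exit scope (depth=2)
Step 12: exit scope (depth=1)
Visible at query point: b=56 c=56 d=56 f=56

Answer: b=56 c=56 d=56 f=56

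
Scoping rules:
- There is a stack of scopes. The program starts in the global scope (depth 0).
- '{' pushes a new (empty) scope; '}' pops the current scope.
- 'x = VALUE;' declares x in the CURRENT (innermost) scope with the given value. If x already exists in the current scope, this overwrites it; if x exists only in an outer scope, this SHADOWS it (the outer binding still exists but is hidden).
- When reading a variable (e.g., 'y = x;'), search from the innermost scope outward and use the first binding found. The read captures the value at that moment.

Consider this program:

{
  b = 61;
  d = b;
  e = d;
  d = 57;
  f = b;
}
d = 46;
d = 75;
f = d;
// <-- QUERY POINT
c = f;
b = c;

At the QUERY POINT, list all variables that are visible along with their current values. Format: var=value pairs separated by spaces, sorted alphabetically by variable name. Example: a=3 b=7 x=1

Step 1: enter scope (depth=1)
Step 2: declare b=61 at depth 1
Step 3: declare d=(read b)=61 at depth 1
Step 4: declare e=(read d)=61 at depth 1
Step 5: declare d=57 at depth 1
Step 6: declare f=(read b)=61 at depth 1
Step 7: exit scope (depth=0)
Step 8: declare d=46 at depth 0
Step 9: declare d=75 at depth 0
Step 10: declare f=(read d)=75 at depth 0
Visible at query point: d=75 f=75

Answer: d=75 f=75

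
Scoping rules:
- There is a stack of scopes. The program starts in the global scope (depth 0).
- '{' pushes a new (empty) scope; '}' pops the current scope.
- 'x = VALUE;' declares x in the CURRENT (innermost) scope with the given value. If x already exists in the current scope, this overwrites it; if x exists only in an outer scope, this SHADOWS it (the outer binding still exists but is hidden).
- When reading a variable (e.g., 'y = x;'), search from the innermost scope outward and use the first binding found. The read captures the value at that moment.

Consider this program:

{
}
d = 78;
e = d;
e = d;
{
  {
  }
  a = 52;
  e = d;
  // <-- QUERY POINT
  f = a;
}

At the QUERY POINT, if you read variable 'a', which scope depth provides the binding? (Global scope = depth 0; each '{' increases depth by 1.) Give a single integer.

Answer: 1

Derivation:
Step 1: enter scope (depth=1)
Step 2: exit scope (depth=0)
Step 3: declare d=78 at depth 0
Step 4: declare e=(read d)=78 at depth 0
Step 5: declare e=(read d)=78 at depth 0
Step 6: enter scope (depth=1)
Step 7: enter scope (depth=2)
Step 8: exit scope (depth=1)
Step 9: declare a=52 at depth 1
Step 10: declare e=(read d)=78 at depth 1
Visible at query point: a=52 d=78 e=78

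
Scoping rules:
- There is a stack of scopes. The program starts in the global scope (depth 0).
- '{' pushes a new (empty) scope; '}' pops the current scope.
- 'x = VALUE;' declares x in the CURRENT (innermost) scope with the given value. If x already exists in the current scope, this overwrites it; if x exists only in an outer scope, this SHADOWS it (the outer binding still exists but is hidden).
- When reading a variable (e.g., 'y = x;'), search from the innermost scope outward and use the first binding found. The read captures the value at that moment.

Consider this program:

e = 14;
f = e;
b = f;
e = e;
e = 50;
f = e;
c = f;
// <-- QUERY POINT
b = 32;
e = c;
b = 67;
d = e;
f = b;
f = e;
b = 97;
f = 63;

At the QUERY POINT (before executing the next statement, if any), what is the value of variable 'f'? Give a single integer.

Answer: 50

Derivation:
Step 1: declare e=14 at depth 0
Step 2: declare f=(read e)=14 at depth 0
Step 3: declare b=(read f)=14 at depth 0
Step 4: declare e=(read e)=14 at depth 0
Step 5: declare e=50 at depth 0
Step 6: declare f=(read e)=50 at depth 0
Step 7: declare c=(read f)=50 at depth 0
Visible at query point: b=14 c=50 e=50 f=50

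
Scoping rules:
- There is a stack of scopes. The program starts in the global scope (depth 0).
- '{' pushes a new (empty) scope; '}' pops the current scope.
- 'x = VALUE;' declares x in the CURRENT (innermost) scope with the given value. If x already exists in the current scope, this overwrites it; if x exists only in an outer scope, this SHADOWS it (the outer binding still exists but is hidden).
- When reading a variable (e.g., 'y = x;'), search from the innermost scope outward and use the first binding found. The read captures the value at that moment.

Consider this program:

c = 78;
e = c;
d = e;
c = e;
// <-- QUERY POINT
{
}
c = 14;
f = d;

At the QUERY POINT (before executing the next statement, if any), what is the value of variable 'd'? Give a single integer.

Answer: 78

Derivation:
Step 1: declare c=78 at depth 0
Step 2: declare e=(read c)=78 at depth 0
Step 3: declare d=(read e)=78 at depth 0
Step 4: declare c=(read e)=78 at depth 0
Visible at query point: c=78 d=78 e=78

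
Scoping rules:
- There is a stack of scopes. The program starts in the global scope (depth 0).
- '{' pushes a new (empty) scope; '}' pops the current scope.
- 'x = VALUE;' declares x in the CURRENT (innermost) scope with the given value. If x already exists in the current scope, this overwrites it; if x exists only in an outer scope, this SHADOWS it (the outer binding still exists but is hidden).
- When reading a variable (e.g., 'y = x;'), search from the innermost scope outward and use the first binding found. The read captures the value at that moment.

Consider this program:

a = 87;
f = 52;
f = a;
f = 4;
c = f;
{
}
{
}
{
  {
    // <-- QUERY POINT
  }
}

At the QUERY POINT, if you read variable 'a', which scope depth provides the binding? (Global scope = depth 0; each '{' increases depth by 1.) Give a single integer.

Step 1: declare a=87 at depth 0
Step 2: declare f=52 at depth 0
Step 3: declare f=(read a)=87 at depth 0
Step 4: declare f=4 at depth 0
Step 5: declare c=(read f)=4 at depth 0
Step 6: enter scope (depth=1)
Step 7: exit scope (depth=0)
Step 8: enter scope (depth=1)
Step 9: exit scope (depth=0)
Step 10: enter scope (depth=1)
Step 11: enter scope (depth=2)
Visible at query point: a=87 c=4 f=4

Answer: 0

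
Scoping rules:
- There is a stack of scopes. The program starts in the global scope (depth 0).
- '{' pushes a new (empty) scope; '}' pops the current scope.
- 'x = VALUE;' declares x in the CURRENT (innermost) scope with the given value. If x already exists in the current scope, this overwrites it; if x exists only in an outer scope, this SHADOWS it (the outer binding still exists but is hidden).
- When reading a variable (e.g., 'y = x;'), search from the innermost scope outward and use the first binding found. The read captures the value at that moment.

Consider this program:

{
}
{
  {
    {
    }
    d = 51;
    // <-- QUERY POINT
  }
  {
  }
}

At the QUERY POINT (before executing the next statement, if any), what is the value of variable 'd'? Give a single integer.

Answer: 51

Derivation:
Step 1: enter scope (depth=1)
Step 2: exit scope (depth=0)
Step 3: enter scope (depth=1)
Step 4: enter scope (depth=2)
Step 5: enter scope (depth=3)
Step 6: exit scope (depth=2)
Step 7: declare d=51 at depth 2
Visible at query point: d=51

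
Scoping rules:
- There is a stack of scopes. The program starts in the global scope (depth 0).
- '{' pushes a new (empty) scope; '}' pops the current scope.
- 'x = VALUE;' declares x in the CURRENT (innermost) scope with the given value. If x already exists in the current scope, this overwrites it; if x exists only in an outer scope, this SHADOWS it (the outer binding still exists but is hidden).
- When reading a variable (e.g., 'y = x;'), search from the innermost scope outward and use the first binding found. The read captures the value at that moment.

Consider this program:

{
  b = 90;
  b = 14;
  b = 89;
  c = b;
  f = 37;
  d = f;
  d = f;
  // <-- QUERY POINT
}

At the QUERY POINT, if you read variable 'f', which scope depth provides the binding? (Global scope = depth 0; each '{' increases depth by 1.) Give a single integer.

Answer: 1

Derivation:
Step 1: enter scope (depth=1)
Step 2: declare b=90 at depth 1
Step 3: declare b=14 at depth 1
Step 4: declare b=89 at depth 1
Step 5: declare c=(read b)=89 at depth 1
Step 6: declare f=37 at depth 1
Step 7: declare d=(read f)=37 at depth 1
Step 8: declare d=(read f)=37 at depth 1
Visible at query point: b=89 c=89 d=37 f=37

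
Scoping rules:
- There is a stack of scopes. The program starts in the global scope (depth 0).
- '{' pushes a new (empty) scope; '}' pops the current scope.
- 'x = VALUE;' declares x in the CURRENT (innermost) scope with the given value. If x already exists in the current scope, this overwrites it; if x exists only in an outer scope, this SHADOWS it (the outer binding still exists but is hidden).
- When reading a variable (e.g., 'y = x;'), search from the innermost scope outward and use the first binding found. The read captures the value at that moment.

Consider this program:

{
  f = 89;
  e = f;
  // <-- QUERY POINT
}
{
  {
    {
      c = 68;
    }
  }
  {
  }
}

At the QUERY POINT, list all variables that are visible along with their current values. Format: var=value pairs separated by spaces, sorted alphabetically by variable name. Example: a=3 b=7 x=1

Answer: e=89 f=89

Derivation:
Step 1: enter scope (depth=1)
Step 2: declare f=89 at depth 1
Step 3: declare e=(read f)=89 at depth 1
Visible at query point: e=89 f=89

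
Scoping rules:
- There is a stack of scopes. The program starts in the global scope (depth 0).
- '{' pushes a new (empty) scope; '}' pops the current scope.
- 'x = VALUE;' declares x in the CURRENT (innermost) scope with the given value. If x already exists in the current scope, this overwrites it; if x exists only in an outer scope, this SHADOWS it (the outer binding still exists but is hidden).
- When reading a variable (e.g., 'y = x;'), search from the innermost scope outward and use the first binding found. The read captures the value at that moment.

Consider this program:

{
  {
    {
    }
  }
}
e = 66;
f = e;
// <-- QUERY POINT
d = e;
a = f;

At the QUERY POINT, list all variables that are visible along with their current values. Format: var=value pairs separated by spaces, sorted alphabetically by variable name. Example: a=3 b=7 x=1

Step 1: enter scope (depth=1)
Step 2: enter scope (depth=2)
Step 3: enter scope (depth=3)
Step 4: exit scope (depth=2)
Step 5: exit scope (depth=1)
Step 6: exit scope (depth=0)
Step 7: declare e=66 at depth 0
Step 8: declare f=(read e)=66 at depth 0
Visible at query point: e=66 f=66

Answer: e=66 f=66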